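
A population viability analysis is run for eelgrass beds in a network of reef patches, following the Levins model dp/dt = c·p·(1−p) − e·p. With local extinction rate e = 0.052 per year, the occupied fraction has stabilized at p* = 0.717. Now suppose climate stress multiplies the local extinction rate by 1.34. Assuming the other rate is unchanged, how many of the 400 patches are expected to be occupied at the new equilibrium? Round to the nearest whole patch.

248

Balance c(1−p*) = e gives c = e/(1 − 0.71700) = 0.052/0.28300 = 0.18375.
New p* = 1 − e/c = 1 − 0.06968/0.18375 = 0.62079.
Expected occupied = 400 × 0.62079 = 248.32 ≈ 248.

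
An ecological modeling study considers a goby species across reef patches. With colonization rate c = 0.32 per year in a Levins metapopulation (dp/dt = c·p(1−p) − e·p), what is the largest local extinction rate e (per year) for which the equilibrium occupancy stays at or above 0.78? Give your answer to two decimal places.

0.07

1 − e/c ≥ 0.78 ⇒ e ≤ c(1 − 0.78) = 0.32 × 0.2200.
e_max = 0.0704.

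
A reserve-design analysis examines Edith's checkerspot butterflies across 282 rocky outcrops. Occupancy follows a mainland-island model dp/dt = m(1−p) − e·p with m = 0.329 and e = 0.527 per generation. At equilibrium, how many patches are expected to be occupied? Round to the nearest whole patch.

p* = m/(m+e) = 0.329/0.8560 = 0.3843.
Expected occupied patches = N × p* = 282 × 0.3843 = 108.39 ≈ 108.

108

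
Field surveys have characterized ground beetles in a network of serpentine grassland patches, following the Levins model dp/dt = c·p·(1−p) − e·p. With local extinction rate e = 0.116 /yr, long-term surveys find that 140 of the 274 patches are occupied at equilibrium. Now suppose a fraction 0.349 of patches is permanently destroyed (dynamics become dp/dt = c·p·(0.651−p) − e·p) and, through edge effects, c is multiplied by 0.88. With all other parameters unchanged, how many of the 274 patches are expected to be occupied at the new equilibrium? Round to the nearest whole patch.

26

Observed p* = 140/274 = 0.51095.
Balance c(1−p*) = e gives c = e/(1 − 0.51095) = 0.116/0.48905 = 0.23719.
New p* = 0.651 − e/c = 0.651 − 0.11600/0.20873 = 0.09526.
Expected occupied = 274 × 0.09526 = 26.10 ≈ 26.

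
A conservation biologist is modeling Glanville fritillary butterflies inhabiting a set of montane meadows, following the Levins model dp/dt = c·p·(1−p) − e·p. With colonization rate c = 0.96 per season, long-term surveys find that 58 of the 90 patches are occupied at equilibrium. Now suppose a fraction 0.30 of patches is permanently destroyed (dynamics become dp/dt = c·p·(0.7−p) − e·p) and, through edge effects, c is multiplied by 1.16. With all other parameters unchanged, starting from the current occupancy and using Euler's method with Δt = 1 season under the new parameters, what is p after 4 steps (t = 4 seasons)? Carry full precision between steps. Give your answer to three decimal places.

Observed p* = 58/90 = 0.64444.
Balance c(1−p*) = e gives e = 0.96×(1 − 0.64444) = 0.34133.
Starting from p₀ = 0.64444; update p ← p + (dp/dt)·Δt with the new parameters.
p: 0.64444 → 0.46434  (Δp = -0.18010)
p: 0.46434 → 0.42770  (Δp = -0.03664)
p: 0.42770 → 0.41141  (Δp = -0.01630)
p: 0.41141 → 0.40320  (Δp = -0.00821)

0.403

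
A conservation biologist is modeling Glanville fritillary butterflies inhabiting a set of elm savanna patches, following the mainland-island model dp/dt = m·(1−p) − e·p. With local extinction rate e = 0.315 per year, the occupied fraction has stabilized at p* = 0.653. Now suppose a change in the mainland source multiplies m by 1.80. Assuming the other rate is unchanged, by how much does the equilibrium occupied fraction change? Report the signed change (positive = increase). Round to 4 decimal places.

0.1191

Balance m(1−p*) = e·p* gives m = e·p*/(1−p*) = 0.315×0.65300/0.34700 = 0.59278.
New p* = m/(m+e) = 1.06700/(1.06700+0.31500) = 0.77207.
Δp* = 0.77207 − 0.65300 = +0.11907.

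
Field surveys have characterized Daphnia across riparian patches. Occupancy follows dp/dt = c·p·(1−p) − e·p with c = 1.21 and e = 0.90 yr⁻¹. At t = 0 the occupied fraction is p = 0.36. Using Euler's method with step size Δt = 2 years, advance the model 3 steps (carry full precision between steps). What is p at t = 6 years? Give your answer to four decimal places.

Update rule: p ← p + [c·p·(1−p) − e·p]·Δt with Δt = 2.
step 1: Δp = -0.09043, p = 0.26957
step 2: Δp = -0.00872, p = 0.26085
step 3: Δp = -0.00293, p = 0.25791

0.2579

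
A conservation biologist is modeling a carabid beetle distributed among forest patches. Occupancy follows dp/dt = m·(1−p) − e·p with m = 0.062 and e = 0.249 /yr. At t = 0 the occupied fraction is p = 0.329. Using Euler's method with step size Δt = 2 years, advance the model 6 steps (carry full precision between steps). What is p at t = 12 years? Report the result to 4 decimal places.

0.1997

Update rule: p ← p + [m·(1−p) − e·p]·Δt with Δt = 2.
  1  |  dp/dt·Δt = -0.080638  |  p_1 = 0.248362
  2  |  dp/dt·Δt = -0.030481  |  p_2 = 0.217881
  3  |  dp/dt·Δt = -0.011522  |  p_3 = 0.206359
  4  |  dp/dt·Δt = -0.004355  |  p_4 = 0.202004
  5  |  dp/dt·Δt = -0.001646  |  p_5 = 0.200357
  6  |  dp/dt·Δt = -0.000622  |  p_6 = 0.199735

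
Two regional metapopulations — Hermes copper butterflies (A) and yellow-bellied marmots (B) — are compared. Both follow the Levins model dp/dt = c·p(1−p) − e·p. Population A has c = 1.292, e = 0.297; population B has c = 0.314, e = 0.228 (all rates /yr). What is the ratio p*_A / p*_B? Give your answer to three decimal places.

A: p*_A = 1 − 0.297/1.292 = 0.7701.
B: p*_B = 1 − 0.228/0.314 = 0.2739.
p*_A / p*_B = 0.7701/0.2739 = 2.8118.

2.812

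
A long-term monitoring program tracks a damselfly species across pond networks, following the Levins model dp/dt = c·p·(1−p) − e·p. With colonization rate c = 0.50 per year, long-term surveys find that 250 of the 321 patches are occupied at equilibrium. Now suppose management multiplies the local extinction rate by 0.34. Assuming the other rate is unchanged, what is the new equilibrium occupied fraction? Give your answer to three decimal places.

Observed p* = 250/321 = 0.77882.
Balance c(1−p*) = e gives e = 0.50×(1 − 0.77882) = 0.11059.
New p* = 1 − e/c = 1 − 0.03760/0.50000 = 0.92480.

0.925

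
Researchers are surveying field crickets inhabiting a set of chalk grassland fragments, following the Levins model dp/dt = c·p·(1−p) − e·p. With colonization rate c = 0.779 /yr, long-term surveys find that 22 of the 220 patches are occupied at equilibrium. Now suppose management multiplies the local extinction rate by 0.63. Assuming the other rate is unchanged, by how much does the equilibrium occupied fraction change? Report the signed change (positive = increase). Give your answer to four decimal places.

0.3330

Observed p* = 22/220 = 0.10000.
Balance c(1−p*) = e gives e = 0.779×(1 − 0.10000) = 0.70110.
New p* = 1 − e/c = 1 − 0.44169/0.77900 = 0.43300.
Δp* = 0.43300 − 0.10000 = +0.33300.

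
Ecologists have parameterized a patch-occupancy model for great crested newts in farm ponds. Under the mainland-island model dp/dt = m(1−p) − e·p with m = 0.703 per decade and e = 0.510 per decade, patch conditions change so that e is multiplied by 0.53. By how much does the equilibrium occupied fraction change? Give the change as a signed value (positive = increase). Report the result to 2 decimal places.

Before: p* = 0.703/(0.703+0.510) = 0.5796.
After: m = 0.703, e = 0.2703; p* = 0.703/0.9733 = 0.7223.
Δp* = 0.7223 − 0.5796 = +0.1427.

0.14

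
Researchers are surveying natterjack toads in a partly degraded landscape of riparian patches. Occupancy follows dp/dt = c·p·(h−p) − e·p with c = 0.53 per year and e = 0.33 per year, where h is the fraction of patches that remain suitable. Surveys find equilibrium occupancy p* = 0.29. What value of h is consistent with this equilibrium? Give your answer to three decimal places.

At equilibrium c(h−p*) = e, so h = p* + e/c.
h = 0.29 + 0.33/0.53 = 0.29 + 0.6226 = 0.9126.

0.913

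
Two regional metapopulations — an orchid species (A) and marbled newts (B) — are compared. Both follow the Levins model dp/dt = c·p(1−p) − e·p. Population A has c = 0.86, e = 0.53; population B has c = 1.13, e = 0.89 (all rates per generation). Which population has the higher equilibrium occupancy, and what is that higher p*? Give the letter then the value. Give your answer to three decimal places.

A, 0.384

A: p*_A = 1 − 0.53/0.86 = 0.3837.
B: p*_B = 1 − 0.89/1.13 = 0.2124.
A is higher at 0.3837.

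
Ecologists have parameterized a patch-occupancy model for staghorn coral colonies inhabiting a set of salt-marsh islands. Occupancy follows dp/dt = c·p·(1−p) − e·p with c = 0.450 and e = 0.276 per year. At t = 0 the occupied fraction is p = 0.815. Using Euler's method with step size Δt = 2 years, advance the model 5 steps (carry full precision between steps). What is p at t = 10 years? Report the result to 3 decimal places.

Update rule: p ← p + [c·p·(1−p) − e·p]·Δt with Δt = 2.
p: 0.81500 → 0.50082  (Δp = -0.31418)
p: 0.50082 → 0.44937  (Δp = -0.05145)
p: 0.44937 → 0.42401  (Δp = -0.02536)
p: 0.42401 → 0.40976  (Δp = -0.01425)
p: 0.40976 → 0.40124  (Δp = -0.00852)

0.401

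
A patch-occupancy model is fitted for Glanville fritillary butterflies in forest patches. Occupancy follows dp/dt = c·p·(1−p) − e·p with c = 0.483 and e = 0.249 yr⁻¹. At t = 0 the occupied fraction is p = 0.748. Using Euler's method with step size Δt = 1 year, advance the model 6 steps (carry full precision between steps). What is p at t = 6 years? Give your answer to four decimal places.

Update rule: p ← p + [c·p·(1−p) − e·p]·Δt with Δt = 1.
t = 1: p = 0.74800 + (-0.09521) = 0.65279
t = 2: p = 0.65279 + (-0.05307) = 0.59972
t = 3: p = 0.59972 + (-0.03338) = 0.56634
t = 4: p = 0.56634 + (-0.02239) = 0.54394
t = 5: p = 0.54394 + (-0.01562) = 0.52832
t = 6: p = 0.52832 + (-0.01119) = 0.51713

0.5171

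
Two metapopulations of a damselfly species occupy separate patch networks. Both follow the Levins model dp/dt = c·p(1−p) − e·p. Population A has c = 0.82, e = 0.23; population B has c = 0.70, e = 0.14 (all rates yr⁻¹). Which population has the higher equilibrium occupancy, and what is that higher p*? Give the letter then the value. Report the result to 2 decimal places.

B, 0.80

A: p*_A = 1 − 0.23/0.82 = 0.7195.
B: p*_B = 1 − 0.14/0.70 = 0.8000.
B is higher at 0.8000.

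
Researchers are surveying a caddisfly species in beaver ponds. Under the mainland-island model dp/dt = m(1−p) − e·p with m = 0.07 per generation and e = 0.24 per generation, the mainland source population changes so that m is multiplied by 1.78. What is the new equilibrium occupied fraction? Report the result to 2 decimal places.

0.34

Before: p* = 0.07/(0.07+0.24) = 0.2258.
After: m = 0.1246, e = 0.24; p* = 0.1246/0.3646 = 0.3417.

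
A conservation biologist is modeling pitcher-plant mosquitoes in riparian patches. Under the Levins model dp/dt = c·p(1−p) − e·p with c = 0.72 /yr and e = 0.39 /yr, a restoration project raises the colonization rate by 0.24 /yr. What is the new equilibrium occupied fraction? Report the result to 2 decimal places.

Before: p* = 1 − 0.39/0.72 = 0.4583.
After the change, c = 0.96, e = 0.39, so p* = 1 − 0.39/0.96 = 0.5938.

0.59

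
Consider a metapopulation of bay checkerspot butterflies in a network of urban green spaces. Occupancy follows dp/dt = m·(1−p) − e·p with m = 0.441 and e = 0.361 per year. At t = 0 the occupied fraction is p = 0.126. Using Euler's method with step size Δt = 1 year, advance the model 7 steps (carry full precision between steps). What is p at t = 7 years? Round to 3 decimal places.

0.550

Update rule: p ← p + [m·(1−p) − e·p]·Δt with Δt = 1.
step 1: Δp = +0.33995, p = 0.46595
step 2: Δp = +0.06731, p = 0.53326
step 3: Δp = +0.01333, p = 0.54659
step 4: Δp = +0.00264, p = 0.54922
step 5: Δp = +0.00052, p = 0.54975
step 6: Δp = +0.00010, p = 0.54985
step 7: Δp = +0.00002, p = 0.54987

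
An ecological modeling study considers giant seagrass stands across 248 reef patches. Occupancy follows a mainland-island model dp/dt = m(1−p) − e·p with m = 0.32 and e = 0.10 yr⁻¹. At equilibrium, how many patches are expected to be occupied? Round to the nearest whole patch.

189

p* = m/(m+e) = 0.32/0.4200 = 0.7619.
Expected occupied patches = N × p* = 248 × 0.7619 = 188.95 ≈ 189.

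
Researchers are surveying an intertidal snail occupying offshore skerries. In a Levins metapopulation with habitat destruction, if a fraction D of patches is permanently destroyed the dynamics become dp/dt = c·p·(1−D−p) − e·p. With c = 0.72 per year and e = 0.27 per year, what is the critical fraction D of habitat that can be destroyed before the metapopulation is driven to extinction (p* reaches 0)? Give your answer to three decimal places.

0.625

The nontrivial equilibrium is p* = (1−D) − e/c; extinction occurs when this hits zero.
So D_crit = 1 − e/c = 1 − 0.27/0.72 = 1 − 0.3750 = 0.6250.
Note this equals the original equilibrium occupancy — the Levins extinction-debt result.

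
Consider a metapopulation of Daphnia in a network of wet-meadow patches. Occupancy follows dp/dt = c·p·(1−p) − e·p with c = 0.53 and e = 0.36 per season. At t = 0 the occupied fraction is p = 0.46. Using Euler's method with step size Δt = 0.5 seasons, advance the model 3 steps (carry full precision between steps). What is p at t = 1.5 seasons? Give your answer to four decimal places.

0.4164

Update rule: p ← p + [c·p·(1−p) − e·p]·Δt with Δt = 0.5.
step 1: Δp = -0.01697, p = 0.44303
step 2: Δp = -0.01435, p = 0.42867
step 3: Δp = -0.01226, p = 0.41641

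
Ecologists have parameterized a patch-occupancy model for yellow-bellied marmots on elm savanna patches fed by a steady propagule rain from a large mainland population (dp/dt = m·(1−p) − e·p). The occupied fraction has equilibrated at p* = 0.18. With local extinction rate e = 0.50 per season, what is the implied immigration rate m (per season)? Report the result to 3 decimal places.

0.110

At equilibrium m(1−p*) = e·p*, so m = e·p*/(1−p*).
m = 0.50 × 0.18 / 0.8200 = 0.0900/0.8200 = 0.1098.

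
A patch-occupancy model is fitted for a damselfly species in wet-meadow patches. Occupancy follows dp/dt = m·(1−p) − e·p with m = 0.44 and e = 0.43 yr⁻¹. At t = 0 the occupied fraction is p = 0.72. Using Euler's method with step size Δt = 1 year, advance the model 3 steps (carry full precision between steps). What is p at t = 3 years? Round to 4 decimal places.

Update rule: p ← p + [m·(1−p) − e·p]·Δt with Δt = 1.
  1  |  dp/dt·Δt = -0.186400  |  p_1 = 0.533600
  2  |  dp/dt·Δt = -0.024232  |  p_2 = 0.509368
  3  |  dp/dt·Δt = -0.003150  |  p_3 = 0.506218

0.5062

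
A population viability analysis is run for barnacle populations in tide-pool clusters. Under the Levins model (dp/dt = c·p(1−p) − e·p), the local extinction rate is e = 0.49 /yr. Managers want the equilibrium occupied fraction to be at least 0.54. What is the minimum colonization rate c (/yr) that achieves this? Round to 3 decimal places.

1.065

p* = 1 − e/c ≥ 0.54 requires e/c ≤ 0.4600, i.e. c ≥ e/0.4600.
c_min = 0.49/0.4600 = 1.0652.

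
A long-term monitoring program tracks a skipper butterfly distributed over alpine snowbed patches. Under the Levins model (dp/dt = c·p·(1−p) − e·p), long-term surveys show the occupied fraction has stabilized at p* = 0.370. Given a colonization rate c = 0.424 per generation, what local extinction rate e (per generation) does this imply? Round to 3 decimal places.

At equilibrium c(1−p*) = e.
e = 0.424 × (1 − 0.370) = 0.424 × 0.6300 = 0.2671.

0.267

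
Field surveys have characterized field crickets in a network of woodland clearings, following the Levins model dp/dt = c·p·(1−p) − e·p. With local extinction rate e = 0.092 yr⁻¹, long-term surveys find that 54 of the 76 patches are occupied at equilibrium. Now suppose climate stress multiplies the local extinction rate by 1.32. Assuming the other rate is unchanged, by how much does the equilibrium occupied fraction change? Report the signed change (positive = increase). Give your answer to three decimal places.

Observed p* = 54/76 = 0.71053.
Balance c(1−p*) = e gives c = e/(1 − 0.71053) = 0.092/0.28947 = 0.31782.
New p* = 1 − e/c = 1 − 0.12144/0.31782 = 0.61790.
Δp* = 0.61790 − 0.71053 = -0.09263.

-0.093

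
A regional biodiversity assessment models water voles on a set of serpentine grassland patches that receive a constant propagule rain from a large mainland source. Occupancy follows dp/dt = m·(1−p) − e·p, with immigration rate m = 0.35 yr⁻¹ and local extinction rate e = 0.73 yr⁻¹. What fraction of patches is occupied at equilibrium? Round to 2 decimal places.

Setting dp/dt = 0: m − m·p* = e·p*, so m = (m+e)·p*.
p* = m/(m+e) = 0.35/(0.35+0.73) = 0.35/1.0800 = 0.3241.

0.32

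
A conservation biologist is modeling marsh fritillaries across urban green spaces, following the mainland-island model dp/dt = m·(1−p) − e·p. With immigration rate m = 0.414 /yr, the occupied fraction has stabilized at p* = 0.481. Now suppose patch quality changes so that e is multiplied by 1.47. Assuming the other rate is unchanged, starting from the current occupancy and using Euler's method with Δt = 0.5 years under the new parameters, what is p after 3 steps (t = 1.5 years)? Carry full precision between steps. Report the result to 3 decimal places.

0.396

Balance m(1−p*) = e·p* gives e = m(1−p*)/p* = 0.414×0.51900/0.48100 = 0.44671.
Starting from p₀ = 0.48100; update p ← p + (dp/dt)·Δt with the new parameters.
  1  |  dp/dt·Δt = -0.050494  |  p_1 = 0.430506
  2  |  dp/dt·Δt = -0.023463  |  p_2 = 0.407044
  3  |  dp/dt·Δt = -0.010902  |  p_3 = 0.396141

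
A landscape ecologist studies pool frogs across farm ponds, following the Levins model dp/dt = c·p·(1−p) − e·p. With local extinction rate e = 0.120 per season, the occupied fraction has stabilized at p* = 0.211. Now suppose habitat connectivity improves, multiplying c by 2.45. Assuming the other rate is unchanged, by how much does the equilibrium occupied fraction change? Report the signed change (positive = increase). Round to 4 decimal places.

Balance c(1−p*) = e gives c = e/(1 − 0.21100) = 0.120/0.78900 = 0.15209.
New p* = 1 − e/c = 1 − 0.12000/0.37262 = 0.67796.
Δp* = 0.67796 − 0.21100 = +0.46696.

0.4670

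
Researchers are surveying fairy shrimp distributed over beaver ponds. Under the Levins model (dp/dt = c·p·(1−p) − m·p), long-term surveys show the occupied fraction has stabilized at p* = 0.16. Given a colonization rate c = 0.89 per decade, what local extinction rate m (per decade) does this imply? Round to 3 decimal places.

At equilibrium c(1−p*) = m.
m = 0.89 × (1 − 0.16) = 0.89 × 0.8400 = 0.7476.

0.748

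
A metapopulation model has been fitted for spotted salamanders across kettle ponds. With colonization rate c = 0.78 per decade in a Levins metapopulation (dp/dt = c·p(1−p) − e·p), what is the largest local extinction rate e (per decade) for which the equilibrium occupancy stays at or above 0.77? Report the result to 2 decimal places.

0.18

1 − e/c ≥ 0.77 ⇒ e ≤ c(1 − 0.77) = 0.78 × 0.2300.
e_max = 0.1794.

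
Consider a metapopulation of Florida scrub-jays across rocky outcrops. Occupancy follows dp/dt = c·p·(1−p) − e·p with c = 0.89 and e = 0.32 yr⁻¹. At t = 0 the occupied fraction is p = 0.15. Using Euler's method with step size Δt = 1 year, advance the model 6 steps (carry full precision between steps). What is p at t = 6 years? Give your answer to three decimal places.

Update rule: p ← p + [c·p·(1−p) − e·p]·Δt with Δt = 1.
t = 1: p = 0.15000 + (+0.06548) = 0.21547
t = 2: p = 0.21547 + (+0.08150) = 0.29697
t = 3: p = 0.29697 + (+0.09078) = 0.38776
t = 4: p = 0.38776 + (+0.08721) = 0.47496
t = 5: p = 0.47496 + (+0.06995) = 0.54492
t = 6: p = 0.54492 + (+0.04633) = 0.59125

0.591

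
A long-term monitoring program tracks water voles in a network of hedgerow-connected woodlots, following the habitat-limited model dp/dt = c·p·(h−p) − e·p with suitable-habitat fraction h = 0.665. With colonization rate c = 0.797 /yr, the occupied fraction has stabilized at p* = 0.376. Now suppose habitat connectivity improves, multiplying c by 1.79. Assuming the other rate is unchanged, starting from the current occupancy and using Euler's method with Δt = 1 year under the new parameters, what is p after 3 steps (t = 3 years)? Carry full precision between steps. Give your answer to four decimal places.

Balance c(h−p*) = e gives e = 0.797×(0.665 − 0.37600) = 0.23033.
Starting from p₀ = 0.37600; update p ← p + (dp/dt)·Δt with the new parameters.
t = 1: p = 0.37600 + (+0.06842) = 0.44442
t = 2: p = 0.44442 + (+0.03749) = 0.48191
t = 3: p = 0.48191 + (+0.01488) = 0.49679

0.4968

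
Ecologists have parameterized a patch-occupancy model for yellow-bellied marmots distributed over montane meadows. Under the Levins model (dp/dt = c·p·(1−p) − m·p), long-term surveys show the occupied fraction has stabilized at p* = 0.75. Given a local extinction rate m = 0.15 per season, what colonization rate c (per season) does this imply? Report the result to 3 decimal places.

0.600

At equilibrium c(1−p*) = m, so c = m/(1−p*).
c = 0.15/(1 − 0.75) = 0.15/0.2500 = 0.6000.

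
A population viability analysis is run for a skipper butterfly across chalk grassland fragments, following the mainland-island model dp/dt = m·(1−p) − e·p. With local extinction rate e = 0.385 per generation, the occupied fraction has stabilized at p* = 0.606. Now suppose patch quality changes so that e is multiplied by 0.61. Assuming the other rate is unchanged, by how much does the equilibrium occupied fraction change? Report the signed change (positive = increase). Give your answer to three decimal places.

0.110

Balance m(1−p*) = e·p* gives m = e·p*/(1−p*) = 0.385×0.60600/0.39400 = 0.59216.
New p* = m/(m+e) = 0.59216/(0.59216+0.23485) = 0.71603.
Δp* = 0.71603 − 0.60600 = +0.11003.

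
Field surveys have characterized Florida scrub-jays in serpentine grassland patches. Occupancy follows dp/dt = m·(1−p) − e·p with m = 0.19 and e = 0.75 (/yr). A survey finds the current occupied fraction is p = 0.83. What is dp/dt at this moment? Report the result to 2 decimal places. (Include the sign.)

-0.59

Colonization term: m·(1−p) = 0.19×0.1700 = 0.03230.
Extinction term: e·p = 0.62250.
dp/dt = 0.03230 − 0.62250 = -0.59020.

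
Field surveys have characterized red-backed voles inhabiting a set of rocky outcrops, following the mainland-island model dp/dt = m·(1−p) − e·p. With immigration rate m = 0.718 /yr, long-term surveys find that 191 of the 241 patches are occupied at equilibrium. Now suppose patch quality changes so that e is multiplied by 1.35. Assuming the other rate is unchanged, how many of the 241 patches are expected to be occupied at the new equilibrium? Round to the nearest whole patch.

178

Observed p* = 191/241 = 0.79253.
Balance m(1−p*) = e·p* gives e = m(1−p*)/p* = 0.718×0.20747/0.79253 = 0.18796.
New p* = m/(m+e) = 0.71800/(0.71800+0.25375) = 0.73887.
Expected occupied = 241 × 0.73887 = 178.07 ≈ 178.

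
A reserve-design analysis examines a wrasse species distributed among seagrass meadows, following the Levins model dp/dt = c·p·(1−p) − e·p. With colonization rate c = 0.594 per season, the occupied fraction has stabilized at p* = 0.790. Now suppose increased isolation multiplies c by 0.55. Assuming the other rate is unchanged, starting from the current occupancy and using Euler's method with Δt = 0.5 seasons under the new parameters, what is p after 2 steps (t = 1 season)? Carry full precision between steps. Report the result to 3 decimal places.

0.749

Balance c(1−p*) = e gives e = 0.594×(1 − 0.79000) = 0.12474.
Starting from p₀ = 0.79000; update p ← p + (dp/dt)·Δt with the new parameters.
t = 0.5: p = 0.79000 + (-0.02217) = 0.76783
t = 1: p = 0.76783 + (-0.01877) = 0.74906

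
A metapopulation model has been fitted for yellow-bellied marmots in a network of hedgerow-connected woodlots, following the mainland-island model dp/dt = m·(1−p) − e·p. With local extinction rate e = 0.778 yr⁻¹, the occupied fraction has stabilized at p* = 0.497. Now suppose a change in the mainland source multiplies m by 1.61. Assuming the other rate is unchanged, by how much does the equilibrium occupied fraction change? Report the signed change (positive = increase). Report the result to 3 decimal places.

Balance m(1−p*) = e·p* gives m = e·p*/(1−p*) = 0.778×0.49700/0.50300 = 0.76872.
New p* = m/(m+e) = 1.23764/(1.23764+0.77800) = 0.61402.
Δp* = 0.61402 − 0.49700 = +0.11702.

0.117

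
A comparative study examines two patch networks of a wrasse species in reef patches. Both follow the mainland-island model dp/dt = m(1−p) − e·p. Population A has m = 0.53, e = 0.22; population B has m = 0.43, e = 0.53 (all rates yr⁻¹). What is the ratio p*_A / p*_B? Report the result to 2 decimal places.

A: p*_A = m/(m+e) = 0.53/0.7500 = 0.7067.
B: p*_B = 0.43/0.9600 = 0.4479.
p*_A / p*_B = 0.7067/0.4479 = 1.5777.

1.58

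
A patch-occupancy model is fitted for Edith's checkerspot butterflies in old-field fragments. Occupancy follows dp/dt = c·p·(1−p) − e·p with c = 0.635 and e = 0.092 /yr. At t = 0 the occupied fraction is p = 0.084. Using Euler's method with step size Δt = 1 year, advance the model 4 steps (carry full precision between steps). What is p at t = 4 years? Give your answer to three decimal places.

0.360

Update rule: p ← p + [c·p·(1−p) − e·p]·Δt with Δt = 1.
t = 1: p = 0.08400 + (+0.04113) = 0.12513
t = 2: p = 0.12513 + (+0.05800) = 0.18314
t = 3: p = 0.18314 + (+0.07815) = 0.26128
t = 4: p = 0.26128 + (+0.09853) = 0.35981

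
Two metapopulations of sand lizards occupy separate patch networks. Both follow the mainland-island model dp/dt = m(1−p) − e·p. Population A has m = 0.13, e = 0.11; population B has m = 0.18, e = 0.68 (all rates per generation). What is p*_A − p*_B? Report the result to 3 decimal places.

A: p*_A = m/(m+e) = 0.13/0.2400 = 0.5417.
B: p*_B = 0.18/0.8600 = 0.2093.
p*_A − p*_B = 0.5417 − 0.2093 = 0.3324.

0.332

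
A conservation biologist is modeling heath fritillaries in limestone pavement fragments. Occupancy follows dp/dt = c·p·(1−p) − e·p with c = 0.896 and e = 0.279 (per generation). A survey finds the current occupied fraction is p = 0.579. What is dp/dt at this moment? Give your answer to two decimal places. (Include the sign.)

Colonization term: c·p·(1−p) = 0.896×0.579×0.4210 = 0.21841.
Extinction term: e·p = 0.16154.
dp/dt = 0.21841 − 0.16154 = 0.05687.

0.06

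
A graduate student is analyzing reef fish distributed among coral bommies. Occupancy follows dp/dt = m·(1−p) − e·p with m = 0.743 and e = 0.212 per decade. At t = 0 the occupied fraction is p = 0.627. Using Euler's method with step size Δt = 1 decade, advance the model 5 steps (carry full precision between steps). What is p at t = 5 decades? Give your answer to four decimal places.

Update rule: p ← p + [m·(1−p) − e·p]·Δt with Δt = 1.
step 1: Δp = +0.14421, p = 0.77121
step 2: Δp = +0.00649, p = 0.77770
step 3: Δp = +0.00029, p = 0.77800
step 4: Δp = +0.00001, p = 0.77801
step 5: Δp = +0.00000, p = 0.77801

0.7780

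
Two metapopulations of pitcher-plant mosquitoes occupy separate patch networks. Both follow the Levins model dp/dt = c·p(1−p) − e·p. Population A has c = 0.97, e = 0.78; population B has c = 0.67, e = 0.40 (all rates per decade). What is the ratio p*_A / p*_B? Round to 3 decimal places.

0.486

A: p*_A = 1 − 0.78/0.97 = 0.1959.
B: p*_B = 1 − 0.40/0.67 = 0.4030.
p*_A / p*_B = 0.1959/0.4030 = 0.4861.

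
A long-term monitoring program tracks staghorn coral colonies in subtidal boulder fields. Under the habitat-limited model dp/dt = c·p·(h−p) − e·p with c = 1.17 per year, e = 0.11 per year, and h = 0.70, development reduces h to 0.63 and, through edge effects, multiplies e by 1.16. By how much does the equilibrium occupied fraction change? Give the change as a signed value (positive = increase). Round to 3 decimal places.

-0.085

Before: p* = h − e/c = 0.70 − 0.11/1.17 = 0.70 − 0.0940 = 0.6060.
After: c = 1.17, e = 0.1276, h = 0.63; p* = 0.63 − 0.1276/1.17 = 0.5209.
Δp* = 0.5209 − 0.6060 = -0.0850.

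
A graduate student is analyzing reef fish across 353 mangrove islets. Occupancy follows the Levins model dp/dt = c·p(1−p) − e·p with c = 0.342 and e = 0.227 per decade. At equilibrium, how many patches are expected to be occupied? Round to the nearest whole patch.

119

p* = 1 − e/c = 1 − 0.227/0.342 = 0.3363.
Expected occupied patches = N × p* = 353 × 0.3363 = 118.70 ≈ 119.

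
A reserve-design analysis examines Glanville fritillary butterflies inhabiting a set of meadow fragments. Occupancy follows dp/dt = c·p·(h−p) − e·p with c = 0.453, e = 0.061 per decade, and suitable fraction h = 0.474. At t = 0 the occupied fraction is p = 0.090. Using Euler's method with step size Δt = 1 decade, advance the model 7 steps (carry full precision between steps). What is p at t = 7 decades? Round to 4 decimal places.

Update rule: p ← p + [c·p·(h−p) − e·p]·Δt with Δt = 1.
t = 1: p = 0.09000 + (+0.01017) = 0.10017
t = 2: p = 0.10017 + (+0.01085) = 0.11102
t = 3: p = 0.11102 + (+0.01148) = 0.12250
t = 4: p = 0.12250 + (+0.01203) = 0.13453
t = 5: p = 0.13453 + (+0.01248) = 0.14702
t = 6: p = 0.14702 + (+0.01281) = 0.15982
t = 7: p = 0.15982 + (+0.01300) = 0.17282

0.1728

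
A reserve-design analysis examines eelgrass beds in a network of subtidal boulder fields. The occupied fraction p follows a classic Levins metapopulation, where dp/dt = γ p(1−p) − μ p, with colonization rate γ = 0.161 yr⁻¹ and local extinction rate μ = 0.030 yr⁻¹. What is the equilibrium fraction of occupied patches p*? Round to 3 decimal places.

0.814

At equilibrium, colonization balances extinction: γ·p*·(1−p*) = μ·p*.
So p* = 1 − μ/γ = 1 − 0.030/0.161 = 1 − 0.1863 = 0.8137.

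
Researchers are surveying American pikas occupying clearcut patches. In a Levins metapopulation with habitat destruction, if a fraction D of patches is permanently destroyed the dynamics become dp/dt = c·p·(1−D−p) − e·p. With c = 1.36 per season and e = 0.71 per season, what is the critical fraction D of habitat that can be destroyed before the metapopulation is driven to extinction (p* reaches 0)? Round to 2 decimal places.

The nontrivial equilibrium is p* = (1−D) − e/c; extinction occurs when this hits zero.
So D_crit = 1 − e/c = 1 − 0.71/1.36 = 1 − 0.5221 = 0.4779.
This equals the undisturbed p*, a classic result of Lande's extension.

0.48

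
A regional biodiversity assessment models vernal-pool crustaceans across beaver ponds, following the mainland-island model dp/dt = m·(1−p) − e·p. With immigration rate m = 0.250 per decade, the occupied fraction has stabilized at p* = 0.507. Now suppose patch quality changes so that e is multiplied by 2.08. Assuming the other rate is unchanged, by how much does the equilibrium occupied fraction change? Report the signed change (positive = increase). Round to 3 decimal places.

Balance m(1−p*) = e·p* gives e = m(1−p*)/p* = 0.250×0.49300/0.50700 = 0.24310.
New p* = m/(m+e) = 0.25000/(0.25000+0.50565) = 0.33084.
Δp* = 0.33084 − 0.50700 = -0.17616.

-0.176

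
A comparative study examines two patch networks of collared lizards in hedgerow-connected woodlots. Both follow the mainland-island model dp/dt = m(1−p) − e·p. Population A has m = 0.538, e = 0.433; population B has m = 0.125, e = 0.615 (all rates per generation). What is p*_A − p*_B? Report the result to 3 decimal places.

A: p*_A = m/(m+e) = 0.538/0.9710 = 0.5541.
B: p*_B = 0.125/0.7400 = 0.1689.
p*_A − p*_B = 0.5541 − 0.1689 = 0.3851.

0.385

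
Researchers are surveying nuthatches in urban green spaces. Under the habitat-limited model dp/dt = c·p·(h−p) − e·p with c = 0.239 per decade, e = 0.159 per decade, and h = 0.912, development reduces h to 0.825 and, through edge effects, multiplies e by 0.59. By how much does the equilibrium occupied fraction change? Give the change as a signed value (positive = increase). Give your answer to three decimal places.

Before: p* = h − e/c = 0.912 − 0.159/0.239 = 0.912 − 0.6653 = 0.2467.
After: c = 0.239, e = 0.09381, h = 0.825; p* = 0.825 − 0.09381/0.239 = 0.4325.
Δp* = 0.4325 − 0.2467 = +0.1858.

0.186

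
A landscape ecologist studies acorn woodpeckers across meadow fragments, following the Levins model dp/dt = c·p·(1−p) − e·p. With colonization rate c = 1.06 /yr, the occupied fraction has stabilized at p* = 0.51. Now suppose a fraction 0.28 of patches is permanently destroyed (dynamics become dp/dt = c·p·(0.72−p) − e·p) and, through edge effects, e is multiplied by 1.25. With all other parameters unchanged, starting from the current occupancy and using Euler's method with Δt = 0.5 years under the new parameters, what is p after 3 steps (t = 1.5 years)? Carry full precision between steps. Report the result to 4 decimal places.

Balance c(1−p*) = e gives e = 1.06×(1 − 0.51000) = 0.51940.
Starting from p₀ = 0.51000; update p ← p + (dp/dt)·Δt with the new parameters.
step 1: Δp = -0.10880, p = 0.40120
step 2: Δp = -0.06245, p = 0.33875
step 3: Δp = -0.04152, p = 0.29723

0.2972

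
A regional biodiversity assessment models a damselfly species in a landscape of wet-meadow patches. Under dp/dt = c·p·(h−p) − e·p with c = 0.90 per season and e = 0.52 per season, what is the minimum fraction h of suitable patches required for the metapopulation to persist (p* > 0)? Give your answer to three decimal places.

0.578

p* = h − e/c is positive only when h > e/c.
h_min = e/c = 0.52/0.90 = 0.5778.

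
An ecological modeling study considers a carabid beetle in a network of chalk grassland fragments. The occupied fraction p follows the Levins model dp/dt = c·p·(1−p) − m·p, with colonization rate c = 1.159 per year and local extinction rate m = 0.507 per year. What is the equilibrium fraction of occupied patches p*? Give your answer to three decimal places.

0.563

Setting dp/dt = 0 and dividing through by p* gives c·(1−p*) = m.
So p* = 1 − m/c = 1 − 0.507/1.159 = 1 − 0.4374 = 0.5626.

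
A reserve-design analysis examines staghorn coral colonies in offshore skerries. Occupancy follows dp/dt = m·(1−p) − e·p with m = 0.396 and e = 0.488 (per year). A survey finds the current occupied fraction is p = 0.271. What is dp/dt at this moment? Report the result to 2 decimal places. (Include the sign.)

0.16

Colonization term: m·(1−p) = 0.396×0.7290 = 0.28868.
Extinction term: e·p = 0.13225.
dp/dt = 0.28868 − 0.13225 = 0.15644.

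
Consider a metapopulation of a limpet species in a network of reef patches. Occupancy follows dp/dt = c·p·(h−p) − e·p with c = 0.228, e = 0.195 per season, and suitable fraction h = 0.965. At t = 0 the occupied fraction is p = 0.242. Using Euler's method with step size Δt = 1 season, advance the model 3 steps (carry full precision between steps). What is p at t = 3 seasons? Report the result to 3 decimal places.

Update rule: p ← p + [c·p·(h−p) − e·p]·Δt with Δt = 1.
t = 1: p = 0.24200 + (-0.00730) = 0.23470
t = 2: p = 0.23470 + (-0.00669) = 0.22802
t = 3: p = 0.22802 + (-0.00615) = 0.22187

0.222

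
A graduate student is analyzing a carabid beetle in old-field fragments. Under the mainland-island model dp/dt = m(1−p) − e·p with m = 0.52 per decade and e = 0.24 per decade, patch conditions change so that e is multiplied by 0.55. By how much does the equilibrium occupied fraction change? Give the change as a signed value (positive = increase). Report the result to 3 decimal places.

Before: p* = 0.52/(0.52+0.24) = 0.6842.
After: m = 0.52, e = 0.132; p* = 0.52/0.6520 = 0.7975.
Δp* = 0.7975 − 0.6842 = +0.1133.

0.113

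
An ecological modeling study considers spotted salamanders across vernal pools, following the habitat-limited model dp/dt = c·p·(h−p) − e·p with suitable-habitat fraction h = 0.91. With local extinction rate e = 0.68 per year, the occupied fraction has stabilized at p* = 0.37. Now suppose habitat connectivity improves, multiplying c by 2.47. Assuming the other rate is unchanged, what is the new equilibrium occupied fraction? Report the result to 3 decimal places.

0.691

Balance c(h−p*) = e gives c = e/(0.91 − 0.37000) = 0.68/0.54000 = 1.25926.
New p* = 0.91 − e/c = 0.91 − 0.68000/3.11037 = 0.69138.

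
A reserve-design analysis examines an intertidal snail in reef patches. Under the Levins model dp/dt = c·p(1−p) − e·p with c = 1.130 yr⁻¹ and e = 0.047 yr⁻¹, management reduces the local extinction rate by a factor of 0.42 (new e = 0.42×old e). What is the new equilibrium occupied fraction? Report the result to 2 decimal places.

0.98

Before: p* = 1 − 0.047/1.130 = 0.9584.
After the change, c = 1.13, e = 0.01974, so p* = 1 − 0.01974/1.13 = 0.9825.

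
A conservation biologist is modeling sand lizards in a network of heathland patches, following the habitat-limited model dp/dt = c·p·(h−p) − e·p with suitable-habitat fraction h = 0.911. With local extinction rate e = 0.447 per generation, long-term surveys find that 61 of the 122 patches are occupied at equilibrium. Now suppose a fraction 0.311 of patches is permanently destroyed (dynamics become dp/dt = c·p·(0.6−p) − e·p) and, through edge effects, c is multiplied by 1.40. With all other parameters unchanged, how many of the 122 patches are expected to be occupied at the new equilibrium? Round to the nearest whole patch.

37

Observed p* = 61/122 = 0.50000.
Balance c(h−p*) = e gives c = e/(0.911 − 0.50000) = 0.447/0.41100 = 1.08759.
New p* = 0.6 − e/c = 0.6 − 0.44700/1.52263 = 0.30643.
Expected occupied = 122 × 0.30643 = 37.38 ≈ 37.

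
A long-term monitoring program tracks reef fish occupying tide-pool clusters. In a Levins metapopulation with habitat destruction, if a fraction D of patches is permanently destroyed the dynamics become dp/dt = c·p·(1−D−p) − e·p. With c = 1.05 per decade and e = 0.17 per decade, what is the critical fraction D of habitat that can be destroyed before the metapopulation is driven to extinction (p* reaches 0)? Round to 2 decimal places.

0.84

The nontrivial equilibrium is p* = (1−D) − e/c; extinction occurs when this hits zero.
So D_crit = 1 − e/c = 1 − 0.17/1.05 = 1 − 0.1619 = 0.8381.
Note this equals the original equilibrium occupancy — the Levins extinction-debt result.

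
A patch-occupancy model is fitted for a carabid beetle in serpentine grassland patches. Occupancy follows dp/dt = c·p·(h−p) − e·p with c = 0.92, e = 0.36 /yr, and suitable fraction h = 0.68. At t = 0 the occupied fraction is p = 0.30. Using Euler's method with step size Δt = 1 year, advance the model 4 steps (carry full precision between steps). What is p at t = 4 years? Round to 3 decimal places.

0.292

Update rule: p ← p + [c·p·(h−p) − e·p]·Δt with Δt = 1.
p: 0.30000 → 0.29688  (Δp = -0.00312)
p: 0.29688 → 0.29464  (Δp = -0.00224)
p: 0.29464 → 0.29303  (Δp = -0.00161)
p: 0.29303 → 0.29186  (Δp = -0.00117)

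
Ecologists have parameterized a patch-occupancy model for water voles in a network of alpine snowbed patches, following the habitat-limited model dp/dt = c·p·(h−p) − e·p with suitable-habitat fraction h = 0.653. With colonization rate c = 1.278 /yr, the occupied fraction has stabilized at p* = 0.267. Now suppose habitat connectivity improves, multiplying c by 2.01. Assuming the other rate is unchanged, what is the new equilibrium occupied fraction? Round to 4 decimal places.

Balance c(h−p*) = e gives e = 1.278×(0.653 − 0.26700) = 0.49331.
New p* = 0.653 − e/c = 0.653 − 0.49331/2.56878 = 0.46096.

0.4610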